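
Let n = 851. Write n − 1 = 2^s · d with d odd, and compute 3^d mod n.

851 − 1 = 850 = 2^1 · 425, so d = 425.
3^1 ≡ 3 (mod 851)
3^2 ≡ 3^2 = 9 ≡ 9 (mod 851)
3^4 ≡ 9^2 = 81 ≡ 81 (mod 851)
3^8 ≡ 81^2 = 6561 ≡ 604 (mod 851)
3^16 ≡ 604^2 = 364816 ≡ 588 (mod 851)
3^32 ≡ 588^2 = 345744 ≡ 238 (mod 851)
3^64 ≡ 238^2 = 56644 ≡ 478 (mod 851)
3^128 ≡ 478^2 = 228484 ≡ 416 (mod 851)
3^256 ≡ 416^2 = 173056 ≡ 303 (mod 851)
425 = 256 + 128 + 32 + 8 + 1 in binary powers of 2.
So 3^425 ≡ 303 · 416 · 238 · 604 · 3 ≡ 324 (mod 851).
Squaring chain: 324; never reaches −1, so base 3 is a Miller–Rabin witness that 851 is composite.

324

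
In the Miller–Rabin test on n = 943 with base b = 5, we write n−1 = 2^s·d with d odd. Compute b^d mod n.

241

943 − 1 = 942 = 2^1 · 471, so d = 471.
5^1 ≡ 5 (mod 943)
5^2 ≡ 5^2 = 25 ≡ 25 (mod 943)
5^4 ≡ 25^2 = 625 ≡ 625 (mod 943)
5^8 ≡ 625^2 = 390625 ≡ 223 (mod 943)
5^16 ≡ 223^2 = 49729 ≡ 693 (mod 943)
5^32 ≡ 693^2 = 480249 ≡ 262 (mod 943)
5^64 ≡ 262^2 = 68644 ≡ 748 (mod 943)
5^128 ≡ 748^2 = 559504 ≡ 305 (mod 943)
5^256 ≡ 305^2 = 93025 ≡ 611 (mod 943)
471 = 256 + 128 + 64 + 16 + 4 + 2 + 1 in binary powers of 2.
So 5^471 ≡ 611 · 305 · 748 · 693 · 625 · 25 · 5 ≡ 241 (mod 943).
Squaring chain: 241; never reaches −1, so base 5 is a Miller–Rabin witness that 943 is composite.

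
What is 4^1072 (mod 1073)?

1069

4^1 ≡ 4 (mod 1073)
4^2 ≡ 4^2 = 16 ≡ 16 (mod 1073)
4^4 ≡ 16^2 = 256 ≡ 256 (mod 1073)
4^8 ≡ 256^2 = 65536 ≡ 83 (mod 1073)
4^16 ≡ 83^2 = 6889 ≡ 451 (mod 1073)
4^32 ≡ 451^2 = 203401 ≡ 604 (mod 1073)
4^64 ≡ 604^2 = 364816 ≡ 1069 (mod 1073)
4^128 ≡ 1069^2 = 1142761 ≡ 16 (mod 1073)
4^256 ≡ 16^2 = 256 ≡ 256 (mod 1073)
4^512 ≡ 256^2 = 65536 ≡ 83 (mod 1073)
4^1024 ≡ 83^2 = 6889 ≡ 451 (mod 1073)
1072 = 1024 + 32 + 16 in binary powers of 2.
So 4^1072 ≡ 451 · 604 · 451 ≡ 1069 (mod 1073).
Since 1069 ≠ 1, base 4 is a Fermat witness: 1073 is composite.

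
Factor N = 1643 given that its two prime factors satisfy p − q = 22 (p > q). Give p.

53

Since p = q + 22, we have 1643 = q(q + 22), so q² + 22q − 1643 = 0.
Discriminant: 22² + 4·1643 = 484 + 6572 = 7056; √7056 = 84.
q = (−22 + 84)/2 = 31, and p = q + 22 = 53.
Check: 31 · 53 = 1643.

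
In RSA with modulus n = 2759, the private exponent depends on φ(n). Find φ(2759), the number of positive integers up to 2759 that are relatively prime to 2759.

Factor: 2759 = 31 · 89.
φ(2759) = (31−1) · (89−1) = 30 · 88 = 2640.

2640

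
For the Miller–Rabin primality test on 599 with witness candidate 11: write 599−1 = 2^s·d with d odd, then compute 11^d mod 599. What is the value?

599 − 1 = 598 = 2^1 · 299, so d = 299.
11^1 ≡ 11 (mod 599)
11^2 ≡ 11^2 = 121 ≡ 121 (mod 599)
11^4 ≡ 121^2 = 14641 ≡ 265 (mod 599)
11^8 ≡ 265^2 = 70225 ≡ 142 (mod 599)
11^16 ≡ 142^2 = 20164 ≡ 397 (mod 599)
11^32 ≡ 397^2 = 157609 ≡ 72 (mod 599)
11^64 ≡ 72^2 = 5184 ≡ 392 (mod 599)
11^128 ≡ 392^2 = 153664 ≡ 320 (mod 599)
11^256 ≡ 320^2 = 102400 ≡ 570 (mod 599)
299 = 256 + 32 + 8 + 2 + 1 in binary powers of 2.
So 11^299 ≡ 570 · 72 · 142 · 121 · 11 ≡ 598 (mod 599).
Since 11^d ≡ 598 (mod 599), base 11 does not prove 599 composite.

598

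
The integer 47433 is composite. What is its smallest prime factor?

3

47433 is odd.
Digit sum 21, divisible by 3.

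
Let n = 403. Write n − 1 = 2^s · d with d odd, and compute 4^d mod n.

403 − 1 = 402 = 2^1 · 201, so d = 201.
4^1 ≡ 4 (mod 403)
4^2 ≡ 4^2 = 16 ≡ 16 (mod 403)
4^4 ≡ 16^2 = 256 ≡ 256 (mod 403)
4^8 ≡ 256^2 = 65536 ≡ 250 (mod 403)
4^16 ≡ 250^2 = 62500 ≡ 35 (mod 403)
4^32 ≡ 35^2 = 1225 ≡ 16 (mod 403)
4^64 ≡ 16^2 = 256 ≡ 256 (mod 403)
4^128 ≡ 256^2 = 65536 ≡ 250 (mod 403)
201 = 128 + 64 + 8 + 1 in binary powers of 2.
So 4^201 ≡ 250 · 256 · 250 · 4 ≡ 376 (mod 403).
Squaring chain: 376; never reaches −1, so base 4 is a Miller–Rabin witness that 403 is composite.

376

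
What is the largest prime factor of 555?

37

555 = 3 · 185
185 = 5 · 37
37 is prime.
So 555 = 3 · 5 · 37; the largest prime factor is 37.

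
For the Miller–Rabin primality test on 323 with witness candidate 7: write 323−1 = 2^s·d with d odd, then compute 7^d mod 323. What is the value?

296

323 − 1 = 322 = 2^1 · 161, so d = 161.
7^1 ≡ 7 (mod 323)
7^2 ≡ 7^2 = 49 ≡ 49 (mod 323)
7^4 ≡ 49^2 = 2401 ≡ 140 (mod 323)
7^8 ≡ 140^2 = 19600 ≡ 220 (mod 323)
7^16 ≡ 220^2 = 48400 ≡ 273 (mod 323)
7^32 ≡ 273^2 = 74529 ≡ 239 (mod 323)
7^64 ≡ 239^2 = 57121 ≡ 273 (mod 323)
7^128 ≡ 273^2 = 74529 ≡ 239 (mod 323)
161 = 128 + 32 + 1 in binary powers of 2.
So 7^161 ≡ 239 · 239 · 7 ≡ 296 (mod 323).
Squaring chain: 296; never reaches −1, so base 7 is a Miller–Rabin witness that 323 is composite.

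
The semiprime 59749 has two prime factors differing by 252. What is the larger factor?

401

Since p = q + 252, we have 59749 = q(q + 252), so q² + 252q − 59749 = 0.
Discriminant: 252² + 4·59749 = 63504 + 238996 = 302500; √302500 = 550.
q = (−252 + 550)/2 = 149, and p = q + 252 = 401.
Check: 149 · 401 = 59749.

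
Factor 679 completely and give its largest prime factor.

679 = 7 · 97
97 is prime.
So 679 = 7 · 97; the largest prime factor is 97.

97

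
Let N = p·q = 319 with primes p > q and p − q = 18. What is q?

11

Since p = q + 18, we have 319 = q(q + 18), so q² + 18q − 319 = 0.
Discriminant: 18² + 4·319 = 324 + 1276 = 1600; √1600 = 40.
q = (−18 + 40)/2 = 11, and p = q + 18 = 29.
Check: 11 · 29 = 319.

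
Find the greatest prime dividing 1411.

1411 = 17 · 83
83 is prime.
So 1411 = 17 · 83; the largest prime factor is 83.

83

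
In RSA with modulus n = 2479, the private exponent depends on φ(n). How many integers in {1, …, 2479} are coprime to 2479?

Factor: 2479 = 37 · 67.
φ(2479) = (37−1) · (67−1) = 36 · 66 = 2376.

2376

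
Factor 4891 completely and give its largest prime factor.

4891 = 67 · 73
73 is prime.
So 4891 = 67 · 73; the largest prime factor is 73.

73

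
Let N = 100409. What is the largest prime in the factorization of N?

100409 = 31 · 3239
3239 = 41 · 79
79 is prime.
So 100409 = 31 · 41 · 79; the largest prime factor is 79.

79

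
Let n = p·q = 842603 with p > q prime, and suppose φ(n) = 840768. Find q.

φ(n) = (p−1)(q−1) = n − (p+q) + 1, so p + q = 842603 − 840768 + 1 = 1836.
p and q are the roots of t² − 1836t + 842603 = 0.
Discriminant: 1836² − 4·842603 = 3370896 − 3370412 = 484; √484 = 22.
q = (1836 − 22)/2 = 907, p = (1836 + 22)/2 = 929.
Check: 907 · 929 = 842603.

907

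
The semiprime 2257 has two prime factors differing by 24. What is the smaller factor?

37

Since p = q + 24, we have 2257 = q(q + 24), so q² + 24q − 2257 = 0.
Discriminant: 24² + 4·2257 = 576 + 9028 = 9604; √9604 = 98.
q = (−24 + 98)/2 = 37, and p = q + 24 = 61.
Check: 37 · 61 = 2257.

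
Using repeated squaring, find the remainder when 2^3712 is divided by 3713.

1076

2^1 ≡ 2 (mod 3713)
2^2 ≡ 2^2 = 4 ≡ 4 (mod 3713)
2^4 ≡ 4^2 = 16 ≡ 16 (mod 3713)
2^8 ≡ 16^2 = 256 ≡ 256 (mod 3713)
2^16 ≡ 256^2 = 65536 ≡ 2415 (mod 3713)
2^32 ≡ 2415^2 = 5832225 ≡ 2815 (mod 3713)
2^64 ≡ 2815^2 = 7924225 ≡ 683 (mod 3713)
2^128 ≡ 683^2 = 466489 ≡ 2364 (mod 3713)
2^256 ≡ 2364^2 = 5588496 ≡ 431 (mod 3713)
2^512 ≡ 431^2 = 185761 ≡ 111 (mod 3713)
2^1024 ≡ 111^2 = 12321 ≡ 1182 (mod 3713)
2^2048 ≡ 1182^2 = 1397124 ≡ 1036 (mod 3713)
3712 = 2048 + 1024 + 512 + 128 in binary powers of 2.
So 2^3712 ≡ 1036 · 1182 · 111 · 2364 ≡ 1076 (mod 3713).
Since 1076 ≠ 1, base 2 is a Fermat witness: 3713 is composite.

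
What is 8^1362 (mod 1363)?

573

8^1 ≡ 8 (mod 1363)
8^2 ≡ 8^2 = 64 ≡ 64 (mod 1363)
8^4 ≡ 64^2 = 4096 ≡ 7 (mod 1363)
8^8 ≡ 7^2 = 49 ≡ 49 (mod 1363)
8^16 ≡ 49^2 = 2401 ≡ 1038 (mod 1363)
8^32 ≡ 1038^2 = 1077444 ≡ 674 (mod 1363)
8^64 ≡ 674^2 = 454276 ≡ 397 (mod 1363)
8^128 ≡ 397^2 = 157609 ≡ 864 (mod 1363)
8^256 ≡ 864^2 = 746496 ≡ 935 (mod 1363)
8^512 ≡ 935^2 = 874225 ≡ 542 (mod 1363)
8^1024 ≡ 542^2 = 293764 ≡ 719 (mod 1363)
1362 = 1024 + 256 + 64 + 16 + 2 in binary powers of 2.
So 8^1362 ≡ 719 · 935 · 397 · 1038 · 64 ≡ 573 (mod 1363).
Since 573 ≠ 1, base 8 is a Fermat witness: 1363 is composite.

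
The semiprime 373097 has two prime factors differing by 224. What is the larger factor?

Since p = q + 224, we have 373097 = q(q + 224), so q² + 224q − 373097 = 0.
Discriminant: 224² + 4·373097 = 50176 + 1492388 = 1542564; √1542564 = 1242.
q = (−224 + 1242)/2 = 509, and p = q + 224 = 733.
Check: 509 · 733 = 373097.

733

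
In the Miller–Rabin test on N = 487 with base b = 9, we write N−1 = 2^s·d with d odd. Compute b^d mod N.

487 − 1 = 486 = 2^1 · 243, so d = 243.
9^1 ≡ 9 (mod 487)
9^2 ≡ 9^2 = 81 ≡ 81 (mod 487)
9^4 ≡ 81^2 = 6561 ≡ 230 (mod 487)
9^8 ≡ 230^2 = 52900 ≡ 304 (mod 487)
9^16 ≡ 304^2 = 92416 ≡ 373 (mod 487)
9^32 ≡ 373^2 = 139129 ≡ 334 (mod 487)
9^64 ≡ 334^2 = 111556 ≡ 33 (mod 487)
9^128 ≡ 33^2 = 1089 ≡ 115 (mod 487)
243 = 128 + 64 + 32 + 16 + 2 + 1 in binary powers of 2.
So 9^243 ≡ 115 · 33 · 334 · 373 · 81 · 9 ≡ 1 (mod 487).
Since 9^d ≡ 1 (mod 487), base 9 does not prove 487 composite.

1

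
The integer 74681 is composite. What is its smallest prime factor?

74681 is odd.
Digit sum 26, not divisible by 3.
Ends in 1: not divisible by 5.
7: 74681 = 7·10668 + 5
11: 74681 = 11·6789 + 2
13: 74681 = 13·5744 + 9
17: 74681 = 17·4393

17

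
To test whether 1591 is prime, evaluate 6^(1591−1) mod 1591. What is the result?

6^1 ≡ 6 (mod 1591)
6^2 ≡ 6^2 = 36 ≡ 36 (mod 1591)
6^4 ≡ 36^2 = 1296 ≡ 1296 (mod 1591)
6^8 ≡ 1296^2 = 1679616 ≡ 1111 (mod 1591)
6^16 ≡ 1111^2 = 1234321 ≡ 1296 (mod 1591)
6^32 ≡ 1296^2 = 1679616 ≡ 1111 (mod 1591)
6^64 ≡ 1111^2 = 1234321 ≡ 1296 (mod 1591)
6^128 ≡ 1296^2 = 1679616 ≡ 1111 (mod 1591)
6^256 ≡ 1111^2 = 1234321 ≡ 1296 (mod 1591)
6^512 ≡ 1296^2 = 1679616 ≡ 1111 (mod 1591)
6^1024 ≡ 1111^2 = 1234321 ≡ 1296 (mod 1591)
1590 = 1024 + 512 + 32 + 16 + 4 + 2 in binary powers of 2.
So 6^1590 ≡ 1296 · 1111 · 1111 · 1296 · 1296 · 36 ≡ 517 (mod 1591).
Since 517 ≠ 1, base 6 is a Fermat witness: 1591 is composite.

517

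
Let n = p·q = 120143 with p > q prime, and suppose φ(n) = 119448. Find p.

φ(n) = (p−1)(q−1) = n − (p+q) + 1, so p + q = 120143 − 119448 + 1 = 696.
p and q are the roots of t² − 696t + 120143 = 0.
Discriminant: 696² − 4·120143 = 484416 − 480572 = 3844; √3844 = 62.
q = (696 − 62)/2 = 317, p = (696 + 62)/2 = 379.
Check: 317 · 379 = 120143.

379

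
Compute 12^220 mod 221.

12^1 ≡ 12 (mod 221)
12^2 ≡ 12^2 = 144 ≡ 144 (mod 221)
12^4 ≡ 144^2 = 20736 ≡ 183 (mod 221)
12^8 ≡ 183^2 = 33489 ≡ 118 (mod 221)
12^16 ≡ 118^2 = 13924 ≡ 1 (mod 221)
12^32 ≡ 1^2 = 1 ≡ 1 (mod 221)
12^64 ≡ 1^2 = 1 ≡ 1 (mod 221)
12^128 ≡ 1^2 = 1 ≡ 1 (mod 221)
220 = 128 + 64 + 16 + 8 + 4 in binary powers of 2.
So 12^220 ≡ 1 · 1 · 1 · 118 · 183 ≡ 157 (mod 221).
Since 157 ≠ 1, base 12 is a Fermat witness: 221 is composite.

157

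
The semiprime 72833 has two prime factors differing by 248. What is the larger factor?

421

Since p = q + 248, we have 72833 = q(q + 248), so q² + 248q − 72833 = 0.
Discriminant: 248² + 4·72833 = 61504 + 291332 = 352836; √352836 = 594.
q = (−248 + 594)/2 = 173, and p = q + 248 = 421.
Check: 173 · 421 = 72833.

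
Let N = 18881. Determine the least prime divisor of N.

18881 is odd.
Digit sum 26, not divisible by 3.
Ends in 1: not divisible by 5.
7: 18881 = 7·2697 + 2
11: 18881 = 11·1716 + 5
13: 18881 = 13·1452 + 5
17: 18881 = 17·1110 + 11
19: 18881 = 19·993 + 14
23: 18881 = 23·820 + 21
29: 18881 = 29·651 + 2
31: 18881 = 31·609 + 2
37: 18881 = 37·510 + 11
41: 18881 = 41·460 + 21
43: 18881 = 43·439 + 4
47: 18881 = 47·401 + 34
53: 18881 = 53·356 + 13
59: 18881 = 59·320 + 1
61: 18881 = 61·309 + 32
67: 18881 = 67·281 + 54
71: 18881 = 71·265 + 66
73: 18881 = 73·258 + 47
79: 18881 = 79·239

79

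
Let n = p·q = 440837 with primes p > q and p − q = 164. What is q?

587

Since p = q + 164, we have 440837 = q(q + 164), so q² + 164q − 440837 = 0.
Discriminant: 164² + 4·440837 = 26896 + 1763348 = 1790244; √1790244 = 1338.
q = (−164 + 1338)/2 = 587, and p = q + 164 = 751.
Check: 587 · 751 = 440837.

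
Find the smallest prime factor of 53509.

73

53509 is odd.
Digit sum 22, not divisible by 3.
Ends in 9: not divisible by 5.
7: 53509 = 7·7644 + 1
11: 53509 = 11·4864 + 5
13: 53509 = 13·4116 + 1
17: 53509 = 17·3147 + 10
19: 53509 = 19·2816 + 5
23: 53509 = 23·2326 + 11
29: 53509 = 29·1845 + 4
31: 53509 = 31·1726 + 3
37: 53509 = 37·1446 + 7
41: 53509 = 41·1305 + 4
43: 53509 = 43·1244 + 17
47: 53509 = 47·1138 + 23
53: 53509 = 53·1009 + 32
59: 53509 = 59·906 + 55
61: 53509 = 61·877 + 12
67: 53509 = 67·798 + 43
71: 53509 = 71·753 + 46
73: 53509 = 73·733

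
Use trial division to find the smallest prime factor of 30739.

59

30739 is odd.
Digit sum 22, not divisible by 3.
Ends in 9: not divisible by 5.
7: 30739 = 7·4391 + 2
11: 30739 = 11·2794 + 5
13: 30739 = 13·2364 + 7
17: 30739 = 17·1808 + 3
19: 30739 = 19·1617 + 16
23: 30739 = 23·1336 + 11
29: 30739 = 29·1059 + 28
31: 30739 = 31·991 + 18
37: 30739 = 37·830 + 29
41: 30739 = 41·749 + 30
43: 30739 = 43·714 + 37
47: 30739 = 47·654 + 1
53: 30739 = 53·579 + 52
59: 30739 = 59·521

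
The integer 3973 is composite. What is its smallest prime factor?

3973 is odd.
Digit sum 22, not divisible by 3.
Ends in 3: not divisible by 5.
7: 3973 = 7·567 + 4
11: 3973 = 11·361 + 2
13: 3973 = 13·305 + 8
17: 3973 = 17·233 + 12
19: 3973 = 19·209 + 2
23: 3973 = 23·172 + 17
29: 3973 = 29·137

29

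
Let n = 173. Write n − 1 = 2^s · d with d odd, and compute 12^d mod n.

173 − 1 = 172 = 2^2 · 43, so d = 43.
12^1 ≡ 12 (mod 173)
12^2 ≡ 12^2 = 144 ≡ 144 (mod 173)
12^4 ≡ 144^2 = 20736 ≡ 149 (mod 173)
12^8 ≡ 149^2 = 22201 ≡ 57 (mod 173)
12^16 ≡ 57^2 = 3249 ≡ 135 (mod 173)
12^32 ≡ 135^2 = 18225 ≡ 60 (mod 173)
43 = 32 + 8 + 2 + 1 in binary powers of 2.
So 12^43 ≡ 60 · 57 · 144 · 12 ≡ 80 (mod 173).
Squaring chain: 80 → 172; reaches −1, so base 12 does not prove 173 composite.

80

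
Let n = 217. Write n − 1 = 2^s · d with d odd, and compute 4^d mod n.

217 − 1 = 216 = 2^3 · 27, so d = 27.
4^1 ≡ 4 (mod 217)
4^2 ≡ 4^2 = 16 ≡ 16 (mod 217)
4^4 ≡ 16^2 = 256 ≡ 39 (mod 217)
4^8 ≡ 39^2 = 1521 ≡ 2 (mod 217)
4^16 ≡ 2^2 = 4 ≡ 4 (mod 217)
27 = 16 + 8 + 2 + 1 in binary powers of 2.
So 4^27 ≡ 4 · 2 · 16 · 4 ≡ 78 (mod 217).
Squaring chain: 78 → 8 → 64; never reaches −1, so base 4 is a Miller–Rabin witness that 217 is composite.

78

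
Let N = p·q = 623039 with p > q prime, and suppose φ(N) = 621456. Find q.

φ(n) = (p−1)(q−1) = n − (p+q) + 1, so p + q = 623039 − 621456 + 1 = 1584.
p and q are the roots of t² − 1584t + 623039 = 0.
Discriminant: 1584² − 4·623039 = 2509056 − 2492156 = 16900; √16900 = 130.
q = (1584 − 130)/2 = 727, p = (1584 + 130)/2 = 857.
Check: 727 · 857 = 623039.

727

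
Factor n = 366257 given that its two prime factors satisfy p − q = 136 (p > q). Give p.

Since p = q + 136, we have 366257 = q(q + 136), so q² + 136q − 366257 = 0.
Discriminant: 136² + 4·366257 = 18496 + 1465028 = 1483524; √1483524 = 1218.
q = (−136 + 1218)/2 = 541, and p = q + 136 = 677.
Check: 541 · 677 = 366257.

677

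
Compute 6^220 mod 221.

217

6^1 ≡ 6 (mod 221)
6^2 ≡ 6^2 = 36 ≡ 36 (mod 221)
6^4 ≡ 36^2 = 1296 ≡ 191 (mod 221)
6^8 ≡ 191^2 = 36481 ≡ 16 (mod 221)
6^16 ≡ 16^2 = 256 ≡ 35 (mod 221)
6^32 ≡ 35^2 = 1225 ≡ 120 (mod 221)
6^64 ≡ 120^2 = 14400 ≡ 35 (mod 221)
6^128 ≡ 35^2 = 1225 ≡ 120 (mod 221)
220 = 128 + 64 + 16 + 8 + 4 in binary powers of 2.
So 6^220 ≡ 120 · 35 · 35 · 16 · 191 ≡ 217 (mod 221).
Since 217 ≠ 1, base 6 is a Fermat witness: 221 is composite.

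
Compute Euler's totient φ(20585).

15664

Factor: 20585 = 5 · 23 · 179.
φ(20585) = (5−1) · (23−1) · (179−1) = 4 · 22 · 178 = 15664.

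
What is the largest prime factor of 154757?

61

154757 = 43 · 3599
3599 = 59 · 61
61 is prime.
So 154757 = 43 · 59 · 61; the largest prime factor is 61.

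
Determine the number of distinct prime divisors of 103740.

6

103740 = 2^2 · 25935
25935 = 3 · 8645
8645 = 5 · 1729
1729 = 7 · 247
247 = 13 · 19
103740 = 2^2 · 3 · 5 · 7 · 13 · 19, which has 6 distinct prime factors.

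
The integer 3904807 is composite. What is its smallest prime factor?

3904807 is odd.
Digit sum 31, not divisible by 3.
Ends in 7: not divisible by 5.
7: 3904807 = 7·557829 + 4
11: 3904807 = 11·354982 + 5
13: 3904807 = 13·300369 + 10
17: 3904807 = 17·229694 + 9
19: 3904807 = 19·205516 + 3
23: 3904807 = 23·169774 + 5
29: 3904807 = 29·134648 + 15
31: 3904807 = 31·125961 + 16
37: 3904807 = 37·105535 + 12
41: 3904807 = 41·95239 + 8
43: 3904807 = 43·90809 + 20
47: 3904807 = 47·83081

47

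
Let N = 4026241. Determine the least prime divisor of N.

4026241 is odd.
Digit sum 19, not divisible by 3.
Ends in 1: not divisible by 5.
7: 4026241 = 7·575177 + 2
11: 4026241 = 11·366021 + 10
13: 4026241 = 13·309710 + 11
17: 4026241 = 17·236837 + 12
19: 4026241 = 19·211907 + 8
23: 4026241 = 23·175053 + 22
29: 4026241 = 29·138835 + 26
31: 4026241 = 31·129878 + 23
37: 4026241 = 37·108817 + 12
41: 4026241 = 41·98201

41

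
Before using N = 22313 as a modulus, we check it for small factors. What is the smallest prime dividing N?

53

22313 is odd.
Digit sum 11, not divisible by 3.
Ends in 3: not divisible by 5.
7: 22313 = 7·3187 + 4
11: 22313 = 11·2028 + 5
13: 22313 = 13·1716 + 5
17: 22313 = 17·1312 + 9
19: 22313 = 19·1174 + 7
23: 22313 = 23·970 + 3
29: 22313 = 29·769 + 12
31: 22313 = 31·719 + 24
37: 22313 = 37·603 + 2
41: 22313 = 41·544 + 9
43: 22313 = 43·518 + 39
47: 22313 = 47·474 + 35
53: 22313 = 53·421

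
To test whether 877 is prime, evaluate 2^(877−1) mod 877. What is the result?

2^1 ≡ 2 (mod 877)
2^2 ≡ 2^2 = 4 ≡ 4 (mod 877)
2^4 ≡ 4^2 = 16 ≡ 16 (mod 877)
2^8 ≡ 16^2 = 256 ≡ 256 (mod 877)
2^16 ≡ 256^2 = 65536 ≡ 638 (mod 877)
2^32 ≡ 638^2 = 407044 ≡ 116 (mod 877)
2^64 ≡ 116^2 = 13456 ≡ 301 (mod 877)
2^128 ≡ 301^2 = 90601 ≡ 270 (mod 877)
2^256 ≡ 270^2 = 72900 ≡ 109 (mod 877)
2^512 ≡ 109^2 = 11881 ≡ 480 (mod 877)
876 = 512 + 256 + 64 + 32 + 8 + 4 in binary powers of 2.
So 2^876 ≡ 480 · 109 · 301 · 116 · 256 · 16 ≡ 1 (mod 877).
Since the result is 1, base 2 gives no evidence that 877 is composite.

1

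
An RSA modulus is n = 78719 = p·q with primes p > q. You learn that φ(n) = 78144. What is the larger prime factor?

353

φ(n) = (p−1)(q−1) = n − (p+q) + 1, so p + q = 78719 − 78144 + 1 = 576.
p and q are the roots of t² − 576t + 78719 = 0.
Discriminant: 576² − 4·78719 = 331776 − 314876 = 16900; √16900 = 130.
q = (576 − 130)/2 = 223, p = (576 + 130)/2 = 353.
Check: 223 · 353 = 78719.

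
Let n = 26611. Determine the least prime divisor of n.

26611 is odd.
Digit sum 16, not divisible by 3.
Ends in 1: not divisible by 5.
7: 26611 = 7·3801 + 4
11: 26611 = 11·2419 + 2
13: 26611 = 13·2047

13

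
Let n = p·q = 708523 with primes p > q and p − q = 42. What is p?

863

Since p = q + 42, we have 708523 = q(q + 42), so q² + 42q − 708523 = 0.
Discriminant: 42² + 4·708523 = 1764 + 2834092 = 2835856; √2835856 = 1684.
q = (−42 + 1684)/2 = 821, and p = q + 42 = 863.
Check: 821 · 863 = 708523.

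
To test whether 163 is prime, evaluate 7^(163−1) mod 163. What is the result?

1

7^1 ≡ 7 (mod 163)
7^2 ≡ 7^2 = 49 ≡ 49 (mod 163)
7^4 ≡ 49^2 = 2401 ≡ 119 (mod 163)
7^8 ≡ 119^2 = 14161 ≡ 143 (mod 163)
7^16 ≡ 143^2 = 20449 ≡ 74 (mod 163)
7^32 ≡ 74^2 = 5476 ≡ 97 (mod 163)
7^64 ≡ 97^2 = 9409 ≡ 118 (mod 163)
7^128 ≡ 118^2 = 13924 ≡ 69 (mod 163)
162 = 128 + 32 + 2 in binary powers of 2.
So 7^162 ≡ 69 · 97 · 49 ≡ 1 (mod 163).
Since the result is 1, base 7 gives no evidence that 163 is composite.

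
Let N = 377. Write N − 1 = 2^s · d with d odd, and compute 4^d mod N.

377 − 1 = 376 = 2^3 · 47, so d = 47.
4^1 ≡ 4 (mod 377)
4^2 ≡ 4^2 = 16 ≡ 16 (mod 377)
4^4 ≡ 16^2 = 256 ≡ 256 (mod 377)
4^8 ≡ 256^2 = 65536 ≡ 315 (mod 377)
4^16 ≡ 315^2 = 99225 ≡ 74 (mod 377)
4^32 ≡ 74^2 = 5476 ≡ 198 (mod 377)
47 = 32 + 8 + 4 + 2 + 1 in binary powers of 2.
So 4^47 ≡ 198 · 315 · 256 · 16 · 4 ≡ 270 (mod 377).
Squaring chain: 270 → 139 → 94; never reaches −1, so base 4 is a Miller–Rabin witness that 377 is composite.

270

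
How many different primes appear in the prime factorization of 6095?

3

6095 = 5 · 1219
1219 = 23 · 53
6095 = 5 · 23 · 53, which has 3 distinct prime factors.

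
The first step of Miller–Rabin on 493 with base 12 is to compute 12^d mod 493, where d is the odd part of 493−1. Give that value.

278

493 − 1 = 492 = 2^2 · 123, so d = 123.
12^1 ≡ 12 (mod 493)
12^2 ≡ 12^2 = 144 ≡ 144 (mod 493)
12^4 ≡ 144^2 = 20736 ≡ 30 (mod 493)
12^8 ≡ 30^2 = 900 ≡ 407 (mod 493)
12^16 ≡ 407^2 = 165649 ≡ 1 (mod 493)
12^32 ≡ 1^2 = 1 ≡ 1 (mod 493)
12^64 ≡ 1^2 = 1 ≡ 1 (mod 493)
123 = 64 + 32 + 16 + 8 + 2 + 1 in binary powers of 2.
So 12^123 ≡ 1 · 1 · 1 · 407 · 144 · 12 ≡ 278 (mod 493).
Squaring chain: 278 → 376; never reaches −1, so base 12 is a Miller–Rabin witness that 493 is composite.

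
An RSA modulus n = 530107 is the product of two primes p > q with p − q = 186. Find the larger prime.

827

Since p = q + 186, we have 530107 = q(q + 186), so q² + 186q − 530107 = 0.
Discriminant: 186² + 4·530107 = 34596 + 2120428 = 2155024; √2155024 = 1468.
q = (−186 + 1468)/2 = 641, and p = q + 186 = 827.
Check: 641 · 827 = 530107.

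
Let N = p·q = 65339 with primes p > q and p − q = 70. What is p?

Since p = q + 70, we have 65339 = q(q + 70), so q² + 70q − 65339 = 0.
Discriminant: 70² + 4·65339 = 4900 + 261356 = 266256; √266256 = 516.
q = (−70 + 516)/2 = 223, and p = q + 70 = 293.
Check: 223 · 293 = 65339.

293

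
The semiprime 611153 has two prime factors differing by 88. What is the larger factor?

Since p = q + 88, we have 611153 = q(q + 88), so q² + 88q − 611153 = 0.
Discriminant: 88² + 4·611153 = 7744 + 2444612 = 2452356; √2452356 = 1566.
q = (−88 + 1566)/2 = 739, and p = q + 88 = 827.
Check: 739 · 827 = 611153.

827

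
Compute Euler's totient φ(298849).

282240

Factor: 298849 = 37 · 41 · 197.
φ(298849) = (37−1) · (41−1) · (197−1) = 36 · 40 · 196 = 282240.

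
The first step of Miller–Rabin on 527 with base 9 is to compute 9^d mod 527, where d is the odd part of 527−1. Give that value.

527 − 1 = 526 = 2^1 · 263, so d = 263.
9^1 ≡ 9 (mod 527)
9^2 ≡ 9^2 = 81 ≡ 81 (mod 527)
9^4 ≡ 81^2 = 6561 ≡ 237 (mod 527)
9^8 ≡ 237^2 = 56169 ≡ 307 (mod 527)
9^16 ≡ 307^2 = 94249 ≡ 443 (mod 527)
9^32 ≡ 443^2 = 196249 ≡ 205 (mod 527)
9^64 ≡ 205^2 = 42025 ≡ 392 (mod 527)
9^128 ≡ 392^2 = 153664 ≡ 307 (mod 527)
9^256 ≡ 307^2 = 94249 ≡ 443 (mod 527)
263 = 256 + 4 + 2 + 1 in binary powers of 2.
So 9^263 ≡ 443 · 237 · 81 · 9 ≡ 121 (mod 527).
Squaring chain: 121; never reaches −1, so base 9 is a Miller–Rabin witness that 527 is composite.

121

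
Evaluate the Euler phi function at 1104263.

Factor: 1104263 = 71 · 103 · 151.
φ(1104263) = (71−1) · (103−1) · (151−1) = 70 · 102 · 150 = 1071000.

1071000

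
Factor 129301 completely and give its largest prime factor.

129301 = 31 · 4171
4171 = 43 · 97
97 is prime.
So 129301 = 31 · 43 · 97; the largest prime factor is 97.

97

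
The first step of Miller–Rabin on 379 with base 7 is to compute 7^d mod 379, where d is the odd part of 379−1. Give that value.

379 − 1 = 378 = 2^1 · 189, so d = 189.
7^1 ≡ 7 (mod 379)
7^2 ≡ 7^2 = 49 ≡ 49 (mod 379)
7^4 ≡ 49^2 = 2401 ≡ 127 (mod 379)
7^8 ≡ 127^2 = 16129 ≡ 211 (mod 379)
7^16 ≡ 211^2 = 44521 ≡ 178 (mod 379)
7^32 ≡ 178^2 = 31684 ≡ 227 (mod 379)
7^64 ≡ 227^2 = 51529 ≡ 364 (mod 379)
7^128 ≡ 364^2 = 132496 ≡ 225 (mod 379)
189 = 128 + 32 + 16 + 8 + 4 + 1 in binary powers of 2.
So 7^189 ≡ 225 · 227 · 178 · 211 · 127 · 7 ≡ 378 (mod 379).
Since 7^d ≡ 378 (mod 379), base 7 does not prove 379 composite.

378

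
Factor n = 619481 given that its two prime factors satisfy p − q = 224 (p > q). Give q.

683

Since p = q + 224, we have 619481 = q(q + 224), so q² + 224q − 619481 = 0.
Discriminant: 224² + 4·619481 = 50176 + 2477924 = 2528100; √2528100 = 1590.
q = (−224 + 1590)/2 = 683, and p = q + 224 = 907.
Check: 683 · 907 = 619481.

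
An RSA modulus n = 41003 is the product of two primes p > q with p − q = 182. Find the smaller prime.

Since p = q + 182, we have 41003 = q(q + 182), so q² + 182q − 41003 = 0.
Discriminant: 182² + 4·41003 = 33124 + 164012 = 197136; √197136 = 444.
q = (−182 + 444)/2 = 131, and p = q + 182 = 313.
Check: 131 · 313 = 41003.

131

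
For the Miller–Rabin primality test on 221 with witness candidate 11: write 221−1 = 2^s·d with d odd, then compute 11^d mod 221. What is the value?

221 − 1 = 220 = 2^2 · 55, so d = 55.
11^1 ≡ 11 (mod 221)
11^2 ≡ 11^2 = 121 ≡ 121 (mod 221)
11^4 ≡ 121^2 = 14641 ≡ 55 (mod 221)
11^8 ≡ 55^2 = 3025 ≡ 152 (mod 221)
11^16 ≡ 152^2 = 23104 ≡ 120 (mod 221)
11^32 ≡ 120^2 = 14400 ≡ 35 (mod 221)
55 = 32 + 16 + 4 + 2 + 1 in binary powers of 2.
So 11^55 ≡ 35 · 120 · 55 · 121 · 11 ≡ 54 (mod 221).
Squaring chain: 54 → 43; never reaches −1, so base 11 is a Miller–Rabin witness that 221 is composite.

54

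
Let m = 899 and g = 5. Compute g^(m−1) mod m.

5^1 ≡ 5 (mod 899)
5^2 ≡ 5^2 = 25 ≡ 25 (mod 899)
5^4 ≡ 25^2 = 625 ≡ 625 (mod 899)
5^8 ≡ 625^2 = 390625 ≡ 459 (mod 899)
5^16 ≡ 459^2 = 210681 ≡ 315 (mod 899)
5^32 ≡ 315^2 = 99225 ≡ 335 (mod 899)
5^64 ≡ 335^2 = 112225 ≡ 749 (mod 899)
5^128 ≡ 749^2 = 561001 ≡ 25 (mod 899)
5^256 ≡ 25^2 = 625 ≡ 625 (mod 899)
5^512 ≡ 625^2 = 390625 ≡ 459 (mod 899)
898 = 512 + 256 + 128 + 2 in binary powers of 2.
So 5^898 ≡ 459 · 625 · 25 · 25 ≡ 315 (mod 899).
Since 315 ≠ 1, base 5 is a Fermat witness: 899 is composite.

315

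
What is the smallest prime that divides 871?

871 is odd.
Digit sum 16, not divisible by 3.
Ends in 1: not divisible by 5.
7: 871 = 7·124 + 3
11: 871 = 11·79 + 2
13: 871 = 13·67

13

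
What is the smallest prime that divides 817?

19

817 is odd.
Digit sum 16, not divisible by 3.
Ends in 7: not divisible by 5.
7: 817 = 7·116 + 5
11: 817 = 11·74 + 3
13: 817 = 13·62 + 11
17: 817 = 17·48 + 1
19: 817 = 19·43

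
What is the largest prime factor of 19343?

19343 = 23 · 841
841 = 29 · 29
29 = 29 · 1
So 19343 = 23 · 29^2; the largest prime factor is 29.

29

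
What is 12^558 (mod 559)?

183

12^1 ≡ 12 (mod 559)
12^2 ≡ 12^2 = 144 ≡ 144 (mod 559)
12^4 ≡ 144^2 = 20736 ≡ 53 (mod 559)
12^8 ≡ 53^2 = 2809 ≡ 14 (mod 559)
12^16 ≡ 14^2 = 196 ≡ 196 (mod 559)
12^32 ≡ 196^2 = 38416 ≡ 404 (mod 559)
12^64 ≡ 404^2 = 163216 ≡ 547 (mod 559)
12^128 ≡ 547^2 = 299209 ≡ 144 (mod 559)
12^256 ≡ 144^2 = 20736 ≡ 53 (mod 559)
12^512 ≡ 53^2 = 2809 ≡ 14 (mod 559)
558 = 512 + 32 + 8 + 4 + 2 in binary powers of 2.
So 12^558 ≡ 14 · 404 · 14 · 53 · 144 ≡ 183 (mod 559).
Since 183 ≠ 1, base 12 is a Fermat witness: 559 is composite.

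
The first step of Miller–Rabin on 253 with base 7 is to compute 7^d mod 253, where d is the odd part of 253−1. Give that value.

253 − 1 = 252 = 2^2 · 63, so d = 63.
7^1 ≡ 7 (mod 253)
7^2 ≡ 7^2 = 49 ≡ 49 (mod 253)
7^4 ≡ 49^2 = 2401 ≡ 124 (mod 253)
7^8 ≡ 124^2 = 15376 ≡ 196 (mod 253)
7^16 ≡ 196^2 = 38416 ≡ 213 (mod 253)
7^32 ≡ 213^2 = 45369 ≡ 82 (mod 253)
63 = 32 + 16 + 8 + 4 + 2 + 1 in binary powers of 2.
So 7^63 ≡ 82 · 213 · 196 · 124 · 49 · 7 ≡ 57 (mod 253).
Squaring chain: 57 → 213; never reaches −1, so base 7 is a Miller–Rabin witness that 253 is composite.

57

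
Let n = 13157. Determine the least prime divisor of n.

13157 is odd.
Digit sum 17, not divisible by 3.
Ends in 7: not divisible by 5.
7: 13157 = 7·1879 + 4
11: 13157 = 11·1196 + 1
13: 13157 = 13·1012 + 1
17: 13157 = 17·773 + 16
19: 13157 = 19·692 + 9
23: 13157 = 23·572 + 1
29: 13157 = 29·453 + 20
31: 13157 = 31·424 + 13
37: 13157 = 37·355 + 22
41: 13157 = 41·320 + 37
43: 13157 = 43·305 + 42
47: 13157 = 47·279 + 44
53: 13157 = 53·248 + 13
59: 13157 = 59·223

59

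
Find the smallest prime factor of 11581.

11581 is odd.
Digit sum 16, not divisible by 3.
Ends in 1: not divisible by 5.
7: 11581 = 7·1654 + 3
11: 11581 = 11·1052 + 9
13: 11581 = 13·890 + 11
17: 11581 = 17·681 + 4
19: 11581 = 19·609 + 10
23: 11581 = 23·503 + 12
29: 11581 = 29·399 + 10
31: 11581 = 31·373 + 18
37: 11581 = 37·313

37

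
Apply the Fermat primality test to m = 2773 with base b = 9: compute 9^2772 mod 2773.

1836

9^1 ≡ 9 (mod 2773)
9^2 ≡ 9^2 = 81 ≡ 81 (mod 2773)
9^4 ≡ 81^2 = 6561 ≡ 1015 (mod 2773)
9^8 ≡ 1015^2 = 1030225 ≡ 1442 (mod 2773)
9^16 ≡ 1442^2 = 2079364 ≡ 2387 (mod 2773)
9^32 ≡ 2387^2 = 5697769 ≡ 2027 (mod 2773)
9^64 ≡ 2027^2 = 4108729 ≡ 1916 (mod 2773)
9^128 ≡ 1916^2 = 3671056 ≡ 2377 (mod 2773)
9^256 ≡ 2377^2 = 5650129 ≡ 1528 (mod 2773)
9^512 ≡ 1528^2 = 2334784 ≡ 2691 (mod 2773)
9^1024 ≡ 2691^2 = 7241481 ≡ 1178 (mod 2773)
9^2048 ≡ 1178^2 = 1387684 ≡ 1184 (mod 2773)
2772 = 2048 + 512 + 128 + 64 + 16 + 4 in binary powers of 2.
So 9^2772 ≡ 1184 · 2691 · 2377 · 1916 · 2387 · 1015 ≡ 1836 (mod 2773).
Since 1836 ≠ 1, base 9 is a Fermat witness: 2773 is composite.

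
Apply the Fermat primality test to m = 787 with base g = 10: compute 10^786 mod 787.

1

10^1 ≡ 10 (mod 787)
10^2 ≡ 10^2 = 100 ≡ 100 (mod 787)
10^4 ≡ 100^2 = 10000 ≡ 556 (mod 787)
10^8 ≡ 556^2 = 309136 ≡ 632 (mod 787)
10^16 ≡ 632^2 = 399424 ≡ 415 (mod 787)
10^32 ≡ 415^2 = 172225 ≡ 659 (mod 787)
10^64 ≡ 659^2 = 434281 ≡ 644 (mod 787)
10^128 ≡ 644^2 = 414736 ≡ 774 (mod 787)
10^256 ≡ 774^2 = 599076 ≡ 169 (mod 787)
10^512 ≡ 169^2 = 28561 ≡ 229 (mod 787)
786 = 512 + 256 + 16 + 2 in binary powers of 2.
So 10^786 ≡ 229 · 169 · 415 · 100 ≡ 1 (mod 787).
Since the result is 1, base 10 gives no evidence that 787 is composite.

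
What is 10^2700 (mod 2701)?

10^1 ≡ 10 (mod 2701)
10^2 ≡ 10^2 = 100 ≡ 100 (mod 2701)
10^4 ≡ 100^2 = 10000 ≡ 1897 (mod 2701)
10^8 ≡ 1897^2 = 3598609 ≡ 877 (mod 2701)
10^16 ≡ 877^2 = 769129 ≡ 2045 (mod 2701)
10^32 ≡ 2045^2 = 4182025 ≡ 877 (mod 2701)
10^64 ≡ 877^2 = 769129 ≡ 2045 (mod 2701)
10^128 ≡ 2045^2 = 4182025 ≡ 877 (mod 2701)
10^256 ≡ 877^2 = 769129 ≡ 2045 (mod 2701)
10^512 ≡ 2045^2 = 4182025 ≡ 877 (mod 2701)
10^1024 ≡ 877^2 = 769129 ≡ 2045 (mod 2701)
10^2048 ≡ 2045^2 = 4182025 ≡ 877 (mod 2701)
2700 = 2048 + 512 + 128 + 8 + 4 in binary powers of 2.
So 10^2700 ≡ 877 · 877 · 877 · 877 · 1897 ≡ 2554 (mod 2701).
Since 2554 ≠ 1, base 10 is a Fermat witness: 2701 is composite.

2554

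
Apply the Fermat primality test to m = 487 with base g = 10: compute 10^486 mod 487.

10^1 ≡ 10 (mod 487)
10^2 ≡ 10^2 = 100 ≡ 100 (mod 487)
10^4 ≡ 100^2 = 10000 ≡ 260 (mod 487)
10^8 ≡ 260^2 = 67600 ≡ 394 (mod 487)
10^16 ≡ 394^2 = 155236 ≡ 370 (mod 487)
10^32 ≡ 370^2 = 136900 ≡ 53 (mod 487)
10^64 ≡ 53^2 = 2809 ≡ 374 (mod 487)
10^128 ≡ 374^2 = 139876 ≡ 107 (mod 487)
10^256 ≡ 107^2 = 11449 ≡ 248 (mod 487)
486 = 256 + 128 + 64 + 32 + 4 + 2 in binary powers of 2.
So 10^486 ≡ 248 · 107 · 374 · 53 · 260 · 100 ≡ 1 (mod 487).
Since the result is 1, base 10 gives no evidence that 487 is composite.

1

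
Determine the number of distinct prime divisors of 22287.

22287 = 3 · 7429
7429 = 17 · 437
437 = 19 · 23
22287 = 3 · 17 · 19 · 23, which has 4 distinct prime factors.

4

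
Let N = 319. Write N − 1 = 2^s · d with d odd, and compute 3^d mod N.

319 − 1 = 318 = 2^1 · 159, so d = 159.
3^1 ≡ 3 (mod 319)
3^2 ≡ 3^2 = 9 ≡ 9 (mod 319)
3^4 ≡ 9^2 = 81 ≡ 81 (mod 319)
3^8 ≡ 81^2 = 6561 ≡ 181 (mod 319)
3^16 ≡ 181^2 = 32761 ≡ 223 (mod 319)
3^32 ≡ 223^2 = 49729 ≡ 284 (mod 319)
3^64 ≡ 284^2 = 80656 ≡ 268 (mod 319)
3^128 ≡ 268^2 = 71824 ≡ 49 (mod 319)
159 = 128 + 16 + 8 + 4 + 2 + 1 in binary powers of 2.
So 3^159 ≡ 49 · 223 · 181 · 81 · 9 · 3 ≡ 279 (mod 319).
Squaring chain: 279; never reaches −1, so base 3 is a Miller–Rabin witness that 319 is composite.

279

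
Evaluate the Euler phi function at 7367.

7176

Factor: 7367 = 53 · 139.
φ(7367) = (53−1) · (139−1) = 52 · 138 = 7176.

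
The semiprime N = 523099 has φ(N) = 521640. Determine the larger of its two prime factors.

829

φ(n) = (p−1)(q−1) = n − (p+q) + 1, so p + q = 523099 − 521640 + 1 = 1460.
p and q are the roots of t² − 1460t + 523099 = 0.
Discriminant: 1460² − 4·523099 = 2131600 − 2092396 = 39204; √39204 = 198.
q = (1460 − 198)/2 = 631, p = (1460 + 198)/2 = 829.
Check: 631 · 829 = 523099.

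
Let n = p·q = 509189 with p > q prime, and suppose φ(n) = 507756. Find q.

647

φ(n) = (p−1)(q−1) = n − (p+q) + 1, so p + q = 509189 − 507756 + 1 = 1434.
p and q are the roots of t² − 1434t + 509189 = 0.
Discriminant: 1434² − 4·509189 = 2056356 − 2036756 = 19600; √19600 = 140.
q = (1434 − 140)/2 = 647, p = (1434 + 140)/2 = 787.
Check: 647 · 787 = 509189.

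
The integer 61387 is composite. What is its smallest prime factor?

61387 is odd.
Digit sum 25, not divisible by 3.
Ends in 7: not divisible by 5.
7: 61387 = 7·8769 + 4
11: 61387 = 11·5580 + 7
13: 61387 = 13·4722 + 1
17: 61387 = 17·3611

17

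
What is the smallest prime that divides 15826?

15826 is even: 2 divides it.

2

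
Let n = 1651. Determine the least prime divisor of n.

13

1651 is odd.
Digit sum 13, not divisible by 3.
Ends in 1: not divisible by 5.
7: 1651 = 7·235 + 6
11: 1651 = 11·150 + 1
13: 1651 = 13·127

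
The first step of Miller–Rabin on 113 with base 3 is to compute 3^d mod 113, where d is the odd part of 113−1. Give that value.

40

113 − 1 = 112 = 2^4 · 7, so d = 7.
3^1 ≡ 3 (mod 113)
3^2 ≡ 3^2 = 9 ≡ 9 (mod 113)
3^4 ≡ 9^2 = 81 ≡ 81 (mod 113)
7 = 4 + 2 + 1 in binary powers of 2.
So 3^7 ≡ 81 · 9 · 3 ≡ 40 (mod 113).
Squaring chain: 40 → 18 → 98 → 112; reaches −1, so base 3 does not prove 113 composite.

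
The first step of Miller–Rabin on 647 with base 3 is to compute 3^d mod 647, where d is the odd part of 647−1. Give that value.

647 − 1 = 646 = 2^1 · 323, so d = 323.
3^1 ≡ 3 (mod 647)
3^2 ≡ 3^2 = 9 ≡ 9 (mod 647)
3^4 ≡ 9^2 = 81 ≡ 81 (mod 647)
3^8 ≡ 81^2 = 6561 ≡ 91 (mod 647)
3^16 ≡ 91^2 = 8281 ≡ 517 (mod 647)
3^32 ≡ 517^2 = 267289 ≡ 78 (mod 647)
3^64 ≡ 78^2 = 6084 ≡ 261 (mod 647)
3^128 ≡ 261^2 = 68121 ≡ 186 (mod 647)
3^256 ≡ 186^2 = 34596 ≡ 305 (mod 647)
323 = 256 + 64 + 2 + 1 in binary powers of 2.
So 3^323 ≡ 305 · 261 · 9 · 3 ≡ 1 (mod 647).
Since 3^d ≡ 1 (mod 647), base 3 does not prove 647 composite.

1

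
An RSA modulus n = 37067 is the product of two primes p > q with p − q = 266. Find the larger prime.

367

Since p = q + 266, we have 37067 = q(q + 266), so q² + 266q − 37067 = 0.
Discriminant: 266² + 4·37067 = 70756 + 148268 = 219024; √219024 = 468.
q = (−266 + 468)/2 = 101, and p = q + 266 = 367.
Check: 101 · 367 = 37067.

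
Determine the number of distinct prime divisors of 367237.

3

367237 = 13^2 · 2173
2173 = 41 · 53
367237 = 13^2 · 41 · 53, which has 3 distinct prime factors.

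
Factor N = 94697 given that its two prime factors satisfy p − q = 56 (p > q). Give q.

Since p = q + 56, we have 94697 = q(q + 56), so q² + 56q − 94697 = 0.
Discriminant: 56² + 4·94697 = 3136 + 378788 = 381924; √381924 = 618.
q = (−56 + 618)/2 = 281, and p = q + 56 = 337.
Check: 281 · 337 = 94697.

281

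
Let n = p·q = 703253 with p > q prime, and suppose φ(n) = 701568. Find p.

φ(n) = (p−1)(q−1) = n − (p+q) + 1, so p + q = 703253 − 701568 + 1 = 1686.
p and q are the roots of t² − 1686t + 703253 = 0.
Discriminant: 1686² − 4·703253 = 2842596 − 2813012 = 29584; √29584 = 172.
q = (1686 − 172)/2 = 757, p = (1686 + 172)/2 = 929.
Check: 757 · 929 = 703253.

929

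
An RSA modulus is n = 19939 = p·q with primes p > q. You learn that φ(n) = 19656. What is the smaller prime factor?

φ(n) = (p−1)(q−1) = n − (p+q) + 1, so p + q = 19939 − 19656 + 1 = 284.
p and q are the roots of t² − 284t + 19939 = 0.
Discriminant: 284² − 4·19939 = 80656 − 79756 = 900; √900 = 30.
q = (284 − 30)/2 = 127, p = (284 + 30)/2 = 157.
Check: 127 · 157 = 19939.

127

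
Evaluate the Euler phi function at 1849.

1806

Factor: 1849 = 43^2.
φ(1849) = 43^1·(43−1) = 1806.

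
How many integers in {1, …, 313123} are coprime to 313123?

Factor: 313123 = 17 · 113 · 163.
φ(313123) = (17−1) · (113−1) · (163−1) = 16 · 112 · 162 = 290304.

290304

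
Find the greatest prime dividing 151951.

61

151951 = 47 · 3233
3233 = 53 · 61
61 is prime.
So 151951 = 47 · 53 · 61; the largest prime factor is 61.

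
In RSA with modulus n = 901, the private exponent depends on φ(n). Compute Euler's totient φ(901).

Factor: 901 = 17 · 53.
φ(901) = (17−1) · (53−1) = 16 · 52 = 832.

832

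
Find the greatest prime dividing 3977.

3977 = 41 · 97
97 is prime.
So 3977 = 41 · 97; the largest prime factor is 97.

97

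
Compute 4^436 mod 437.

4^1 ≡ 4 (mod 437)
4^2 ≡ 4^2 = 16 ≡ 16 (mod 437)
4^4 ≡ 16^2 = 256 ≡ 256 (mod 437)
4^8 ≡ 256^2 = 65536 ≡ 423 (mod 437)
4^16 ≡ 423^2 = 178929 ≡ 196 (mod 437)
4^32 ≡ 196^2 = 38416 ≡ 397 (mod 437)
4^64 ≡ 397^2 = 157609 ≡ 289 (mod 437)
4^128 ≡ 289^2 = 83521 ≡ 54 (mod 437)
4^256 ≡ 54^2 = 2916 ≡ 294 (mod 437)
436 = 256 + 128 + 32 + 16 + 4 in binary powers of 2.
So 4^436 ≡ 294 · 54 · 397 · 196 · 256 ≡ 123 (mod 437).
Since 123 ≠ 1, base 4 is a Fermat witness: 437 is composite.

123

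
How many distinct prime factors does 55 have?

2

55 = 5 · 11
55 = 5 · 11, which has 2 distinct prime factors.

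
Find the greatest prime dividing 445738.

73

445738 = 2 · 222869
222869 = 43 · 5183
5183 = 71 · 73
73 is prime.
So 445738 = 2 · 43 · 71 · 73; the largest prime factor is 73.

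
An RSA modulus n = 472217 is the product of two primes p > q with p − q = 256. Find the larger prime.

827

Since p = q + 256, we have 472217 = q(q + 256), so q² + 256q − 472217 = 0.
Discriminant: 256² + 4·472217 = 65536 + 1888868 = 1954404; √1954404 = 1398.
q = (−256 + 1398)/2 = 571, and p = q + 256 = 827.
Check: 571 · 827 = 472217.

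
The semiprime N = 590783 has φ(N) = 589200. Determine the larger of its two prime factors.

983

φ(n) = (p−1)(q−1) = n − (p+q) + 1, so p + q = 590783 − 589200 + 1 = 1584.
p and q are the roots of t² − 1584t + 590783 = 0.
Discriminant: 1584² − 4·590783 = 2509056 − 2363132 = 145924; √145924 = 382.
q = (1584 − 382)/2 = 601, p = (1584 + 382)/2 = 983.
Check: 601 · 983 = 590783.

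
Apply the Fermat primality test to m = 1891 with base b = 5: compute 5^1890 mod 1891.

1

5^1 ≡ 5 (mod 1891)
5^2 ≡ 5^2 = 25 ≡ 25 (mod 1891)
5^4 ≡ 25^2 = 625 ≡ 625 (mod 1891)
5^8 ≡ 625^2 = 390625 ≡ 1079 (mod 1891)
5^16 ≡ 1079^2 = 1164241 ≡ 1276 (mod 1891)
5^32 ≡ 1276^2 = 1628176 ≡ 25 (mod 1891)
5^64 ≡ 25^2 = 625 ≡ 625 (mod 1891)
5^128 ≡ 625^2 = 390625 ≡ 1079 (mod 1891)
5^256 ≡ 1079^2 = 1164241 ≡ 1276 (mod 1891)
5^512 ≡ 1276^2 = 1628176 ≡ 25 (mod 1891)
5^1024 ≡ 25^2 = 625 ≡ 625 (mod 1891)
1890 = 1024 + 512 + 256 + 64 + 32 + 2 in binary powers of 2.
So 5^1890 ≡ 625 · 25 · 1276 · 625 · 25 · 25 ≡ 1 (mod 1891).
Since the result is 1, base 5 gives no evidence that 1891 is composite.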